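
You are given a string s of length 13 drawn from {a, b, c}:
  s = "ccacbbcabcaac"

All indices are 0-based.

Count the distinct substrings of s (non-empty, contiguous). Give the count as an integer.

sorted suffixes:
  #0 SA[0]=10  'aac'
  #1 SA[1]=7  'abcaac'
  #2 SA[2]=11  'ac'
  #3 SA[3]=2  'acbbcabcaac'
  #4 SA[4]=4  'bbcabcaac'
  #5 SA[5]=8  'bcaac'
  #6 SA[6]=5  'bcabcaac'
  #7 SA[7]=12  'c'
  #8 SA[8]=9  'caac'
  #9 SA[9]=6  'cabcaac'
  #10 SA[10]=1  'cacbbcabcaac'
  #11 SA[11]=3  'cbbcabcaac'
  #12 SA[12]=0  'ccacbbcabcaac'

SA = [10, 7, 11, 2, 4, 8, 5, 12, 9, 6, 1, 3, 0]
[i] adj suffixes → lcp
  [1] 10/7 → 1 ('a')
  [2] 7/11 → 1 ('a')
  [3] 11/2 → 2 ('ac')
  [4] 2/4 → 0 ('')
  [5] 4/8 → 1 ('b')
  [6] 8/5 → 3 ('bca')
  [7] 5/12 → 0 ('')
  [8] 12/9 → 1 ('c')
  [9] 9/6 → 2 ('ca')
  [10] 6/1 → 2 ('ca')
  [11] 1/3 → 1 ('c')
  [12] 3/0 → 1 ('c')

n(n+1)/2 = 13·14/2 = 91
Σ LCP = 0 + 1 + 1 + 2 + 0 + 1 + 3 + 0 + 1 + 2 + 2 + 1 + 1 = 15
distinct = 91 − 15 = 76

76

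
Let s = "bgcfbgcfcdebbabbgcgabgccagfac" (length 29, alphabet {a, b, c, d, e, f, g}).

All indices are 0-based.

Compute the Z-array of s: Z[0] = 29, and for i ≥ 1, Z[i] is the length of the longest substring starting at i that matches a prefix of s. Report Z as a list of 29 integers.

[29, 0, 0, 0, 4, 0, 0, 0, 0, 0, 0, 1, 1, 0, 1, 3, 0, 0, 0, 0, 3, 0, 0, 0, 0, 0, 0, 0, 0]

Z[0]=29
i=1: i≥r, start 0; Z[1]=0
i=2: i≥r, start 0; Z[2]=0
i=3: i≥r, start 0; Z[3]=0
i=4: i≥r, start 0; Z[4]=4 grow→box=[4,8)
i=5: min(r-i=3, Z[1]=0)=0; Z[5]=0
i=6: min(r-i=2, Z[2]=0)=0; Z[6]=0
i=7: min(r-i=1, Z[3]=0)=0; Z[7]=0
i=8: i≥r, start 0; Z[8]=0
i=9: i≥r, start 0; Z[9]=0
i=10: i≥r, start 0; Z[10]=0
i=11: i≥r, start 0; Z[11]=1 grow→box=[11,12)
i=12: i≥r, start 0; Z[12]=1 grow→box=[12,13)
i=13: i≥r, start 0; Z[13]=0
i=14: i≥r, start 0; Z[14]=1 grow→box=[14,15)
i=15: i≥r, start 0; Z[15]=3 grow→box=[15,18)
i=16: min(r-i=2, Z[1]=0)=0; Z[16]=0
i=17: min(r-i=1, Z[2]=0)=0; Z[17]=0
i=18: i≥r, start 0; Z[18]=0
i=19: i≥r, start 0; Z[19]=0
i=20: i≥r, start 0; Z[20]=3 grow→box=[20,23)
i=21: min(r-i=2, Z[1]=0)=0; Z[21]=0
i=22: min(r-i=1, Z[2]=0)=0; Z[22]=0
i=23: i≥r, start 0; Z[23]=0
i=24: i≥r, start 0; Z[24]=0
i=25: i≥r, start 0; Z[25]=0
i=26: i≥r, start 0; Z[26]=0
i=27: i≥r, start 0; Z[27]=0
i=28: i≥r, start 0; Z[28]=0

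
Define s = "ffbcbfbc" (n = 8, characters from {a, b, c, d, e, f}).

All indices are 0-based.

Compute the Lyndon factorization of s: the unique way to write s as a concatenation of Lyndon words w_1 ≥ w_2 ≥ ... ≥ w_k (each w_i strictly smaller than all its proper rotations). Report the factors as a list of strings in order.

emit factor 1: 'f' (i=0, period=1)
emit factor 2: 'f' (i=1, period=1)
emit factor 3: 'bcbf' (i=2, period=4)
emit factor 4: 'bc' (i=6, period=2)

["f", "f", "bcbf", "bc"]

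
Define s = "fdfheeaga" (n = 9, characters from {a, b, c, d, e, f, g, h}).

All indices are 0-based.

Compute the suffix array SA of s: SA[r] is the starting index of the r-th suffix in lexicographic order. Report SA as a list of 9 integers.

rank | idx | suffix
   0 |   8 | a
   1 |   6 | aga
   2 |   1 | dfheeaga
   3 |   5 | eaga
   4 |   4 | eeaga
   5 |   0 | fdfheeaga
   6 |   2 | fheeaga
   7 |   7 | ga
   8 |   3 | heeaga

[8, 6, 1, 5, 4, 0, 2, 7, 3]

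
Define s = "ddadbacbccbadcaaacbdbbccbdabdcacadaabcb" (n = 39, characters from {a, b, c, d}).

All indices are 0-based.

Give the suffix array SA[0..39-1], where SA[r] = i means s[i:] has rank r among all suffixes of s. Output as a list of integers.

sorted suffixes:
  #0 SA[0]=14  'aaacbdbbccbdabdcacadaabcb'
  #1 SA[1]=34  'aabcb'
  #2 SA[2]=15  'aacbdbbccbdabdcacadaabcb'
  #3 SA[3]=35  'abcb'
  #4 SA[4]=26  'abdcacadaabcb'
  #5 SA[5]=30  'acadaabcb'
  #6 SA[6]=5  'acbccbadcaaacbdbbccbdabdcacadaabcb'
  #7 SA[7]=16  'acbdbbccbdabdcacadaabcb'
  #8 SA[8]=32  'adaabcb'
  #9 SA[9]=2  'adbacbccbadcaaacbdbbccbdabdcacadaabcb'
  #10 SA[10]=11  'adcaaacbdbbccbdabdcacadaabcb'
  #11 SA[11]=38  'b'
  #12 SA[12]=4  'bacbccbadcaaacbdbbccbdabdcacadaabcb'
  #13 SA[13]=10  'badcaaacbdbbccbdabdcacadaabcb'
  #14 SA[14]=20  'bbccbdabdcacadaabcb'
  #15 SA[15]=36  'bcb'
  #16 SA[16]=7  'bccbadcaaacbdbbccbdabdcacadaabcb'
  #17 SA[17]=21  'bccbdabdcacadaabcb'
  #18 SA[18]=24  'bdabdcacadaabcb'
  #19 SA[19]=18  'bdbbccbdabdcacadaabcb'
  #20 SA[20]=27  'bdcacadaabcb'
  #21 SA[21]=13  'caaacbdbbccbdabdcacadaabcb'
  #22 SA[22]=29  'cacadaabcb'
  #23 SA[23]=31  'cadaabcb'
  #24 SA[24]=37  'cb'
  #25 SA[25]=9  'cbadcaaacbdbbccbdabdcacadaabcb'
  #26 SA[26]=6  'cbccbadcaaacbdbbccbdabdcacadaabcb'
  #27 SA[27]=23  'cbdabdcacadaabcb'
  #28 SA[28]=17  'cbdbbccbdabdcacadaabcb'
  #29 SA[29]=8  'ccbadcaaacbdbbccbdabdcacadaabcb'
  #30 SA[30]=22  'ccbdabdcacadaabcb'
  #31 SA[31]=33  'daabcb'
  #32 SA[32]=25  'dabdcacadaabcb'
  #33 SA[33]=1  'dadbacbccbadcaaacbdbbccbdabdcacadaabcb'
  #34 SA[34]=3  'dbacbccbadcaaacbdbbccbdabdcacadaabcb'
  #35 SA[35]=19  'dbbccbdabdcacadaabcb'
  #36 SA[36]=12  'dcaaacbdbbccbdabdcacadaabcb'
  #37 SA[37]=28  'dcacadaabcb'
  #38 SA[38]=0  'ddadbacbccbadcaaacbdbbccbdabdcacadaabcb'

[14, 34, 15, 35, 26, 30, 5, 16, 32, 2, 11, 38, 4, 10, 20, 36, 7, 21, 24, 18, 27, 13, 29, 31, 37, 9, 6, 23, 17, 8, 22, 33, 25, 1, 3, 19, 12, 28, 0]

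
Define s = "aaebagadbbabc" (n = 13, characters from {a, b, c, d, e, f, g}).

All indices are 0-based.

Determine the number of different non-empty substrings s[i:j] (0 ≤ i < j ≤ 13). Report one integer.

83

rank→(start, suffix):
  0 → (0, 'aaebagadbbabc')
  1 → (10, 'abc')
  2 → (6, 'adbbabc')
  3 → (1, 'aebagadbbabc')
  4 → (4, 'agadbbabc')
  5 → (9, 'babc')
  6 → (3, 'bagadbbabc')
  7 → (8, 'bbabc')
  8 → (11, 'bc')
  9 → (12, 'c')
  10 → (7, 'dbbabc')
  11 → (2, 'ebagadbbabc')
  12 → (5, 'gadbbabc')

SA = [0, 10, 6, 1, 4, 9, 3, 8, 11, 12, 7, 2, 5]
[i] adj suffixes → lcp
  [1] 0/10 → 1 ('a')
  [2] 10/6 → 1 ('a')
  [3] 6/1 → 1 ('a')
  [4] 1/4 → 1 ('a')
  [5] 4/9 → 0 ('')
  [6] 9/3 → 2 ('ba')
  [7] 3/8 → 1 ('b')
  [8] 8/11 → 1 ('b')
  [9] 11/12 → 0 ('')
  [10] 12/7 → 0 ('')
  [11] 7/2 → 0 ('')
  [12] 2/5 → 0 ('')

n(n+1)/2 = 13·14/2 = 91
Σ LCP = 0 + 1 + 1 + 1 + 1 + 0 + 2 + 1 + 1 + 0 + 0 + 0 + 0 = 8
distinct = 91 − 8 = 83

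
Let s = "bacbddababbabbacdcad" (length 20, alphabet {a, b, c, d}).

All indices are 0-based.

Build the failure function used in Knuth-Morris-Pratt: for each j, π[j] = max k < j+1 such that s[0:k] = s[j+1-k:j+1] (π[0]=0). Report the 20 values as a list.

π[0] = 0
j=1 s[j]='a': π[1]=0 (border '')
j=2 s[j]='c': π[2]=0 (border '')
j=3 s[j]='b': π[3]=1 (border 'b')
j=4 s[j]='d': k: 1→0; π[4]=0 (border '')
j=5 s[j]='d': π[5]=0 (border '')
j=6 s[j]='a': π[6]=0 (border '')
j=7 s[j]='b': π[7]=1 (border 'b')
j=8 s[j]='a': π[8]=2 (border 'ba')
j=9 s[j]='b': k: 2→0; π[9]=1 (border 'b')
j=10 s[j]='b': k: 1→0; π[10]=1 (border 'b')
j=11 s[j]='a': π[11]=2 (border 'ba')
j=12 s[j]='b': k: 2→0; π[12]=1 (border 'b')
j=13 s[j]='b': k: 1→0; π[13]=1 (border 'b')
j=14 s[j]='a': π[14]=2 (border 'ba')
j=15 s[j]='c': π[15]=3 (border 'bac')
j=16 s[j]='d': k: 3→0; π[16]=0 (border '')
j=17 s[j]='c': π[17]=0 (border '')
j=18 s[j]='a': π[18]=0 (border '')
j=19 s[j]='d': π[19]=0 (border '')

[0, 0, 0, 1, 0, 0, 0, 1, 2, 1, 1, 2, 1, 1, 2, 3, 0, 0, 0, 0]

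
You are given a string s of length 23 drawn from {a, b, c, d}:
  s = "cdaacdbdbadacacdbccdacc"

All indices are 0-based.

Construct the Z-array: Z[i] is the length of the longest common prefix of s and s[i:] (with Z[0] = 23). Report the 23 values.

Z[0]=23
i=1: fresh scan; Z[1]=0
i=2: fresh scan; Z[2]=0
i=3: fresh scan; Z[3]=0
i=4: fresh scan; Z[4]=2 grow→box=[4,6)
i=5: min(r-i=1, Z[1]=0)=0; Z[5]=0
i=6: fresh scan; Z[6]=0
i=7: fresh scan; Z[7]=0
i=8: fresh scan; Z[8]=0
i=9: fresh scan; Z[9]=0
i=10: fresh scan; Z[10]=0
i=11: fresh scan; Z[11]=0
i=12: fresh scan; Z[12]=1 grow→box=[12,13)
i=13: fresh scan; Z[13]=0
i=14: fresh scan; Z[14]=2 grow→box=[14,16)
i=15: min(r-i=1, Z[1]=0)=0; Z[15]=0
i=16: fresh scan; Z[16]=0
i=17: fresh scan; Z[17]=1 grow→box=[17,18)
i=18: fresh scan; Z[18]=3 grow→box=[18,21)
i=19: min(r-i=2, Z[1]=0)=0; Z[19]=0
i=20: min(r-i=1, Z[2]=0)=0; Z[20]=0
i=21: fresh scan; Z[21]=1 grow→box=[21,22)
i=22: fresh scan; Z[22]=1 grow→box=[22,23)

[23, 0, 0, 0, 2, 0, 0, 0, 0, 0, 0, 0, 1, 0, 2, 0, 0, 1, 3, 0, 0, 1, 1]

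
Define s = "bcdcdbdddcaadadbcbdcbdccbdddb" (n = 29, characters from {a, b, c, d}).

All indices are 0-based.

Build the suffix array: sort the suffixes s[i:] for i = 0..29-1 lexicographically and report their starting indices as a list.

rank→(start, suffix):
  0 → (10, 'aadadbcbdcbdccbdddb')
  1 → (11, 'adadbcbdcbdccbdddb')
  2 → (13, 'adbcbdcbdccbdddb')
  3 → (28, 'b')
  4 → (15, 'bcbdcbdccbdddb')
  5 → (0, 'bcdcdbdddcaadadbcbdcbdccbdddb')
  6 → (17, 'bdcbdccbdddb')
  7 → (20, 'bdccbdddb')
  8 → (24, 'bdddb')
  9 → (5, 'bdddcaadadbcbdcbdccbdddb')
  10 → (9, 'caadadbcbdcbdccbdddb')
  11 → (16, 'cbdcbdccbdddb')
  12 → (19, 'cbdccbdddb')
  13 → (23, 'cbdddb')
  14 → (22, 'ccbdddb')
  15 → (3, 'cdbdddcaadadbcbdcbdccbdddb')
  16 → (1, 'cdcdbdddcaadadbcbdcbdccbdddb')
  17 → (12, 'dadbcbdcbdccbdddb')
  18 → (27, 'db')
  19 → (14, 'dbcbdcbdccbdddb')
  20 → (4, 'dbdddcaadadbcbdcbdccbdddb')
  21 → (8, 'dcaadadbcbdcbdccbdddb')
  22 → (18, 'dcbdccbdddb')
  23 → (21, 'dccbdddb')
  24 → (2, 'dcdbdddcaadadbcbdcbdccbdddb')
  25 → (26, 'ddb')
  26 → (7, 'ddcaadadbcbdcbdccbdddb')
  27 → (25, 'dddb')
  28 → (6, 'dddcaadadbcbdcbdccbdddb')

[10, 11, 13, 28, 15, 0, 17, 20, 24, 5, 9, 16, 19, 23, 22, 3, 1, 12, 27, 14, 4, 8, 18, 21, 2, 26, 7, 25, 6]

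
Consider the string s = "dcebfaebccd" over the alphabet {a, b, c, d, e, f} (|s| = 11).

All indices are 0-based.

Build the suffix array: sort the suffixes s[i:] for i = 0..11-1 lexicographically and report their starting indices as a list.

[5, 7, 3, 8, 9, 1, 10, 0, 6, 2, 4]

sorted suffixes:
  #0 SA[0]=5  'aebccd'
  #1 SA[1]=7  'bccd'
  #2 SA[2]=3  'bfaebccd'
  #3 SA[3]=8  'ccd'
  #4 SA[4]=9  'cd'
  #5 SA[5]=1  'cebfaebccd'
  #6 SA[6]=10  'd'
  #7 SA[7]=0  'dcebfaebccd'
  #8 SA[8]=6  'ebccd'
  #9 SA[9]=2  'ebfaebccd'
  #10 SA[10]=4  'faebccd'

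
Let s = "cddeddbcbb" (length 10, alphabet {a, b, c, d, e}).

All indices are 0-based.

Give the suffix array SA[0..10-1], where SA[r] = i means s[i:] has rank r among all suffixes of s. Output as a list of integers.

[9, 8, 6, 7, 0, 5, 4, 1, 2, 3]

rank | idx | suffix
   0 |   9 | b
   1 |   8 | bb
   2 |   6 | bcbb
   3 |   7 | cbb
   4 |   0 | cddeddbcbb
   5 |   5 | dbcbb
   6 |   4 | ddbcbb
   7 |   1 | ddeddbcbb
   8 |   2 | deddbcbb
   9 |   3 | eddbcbb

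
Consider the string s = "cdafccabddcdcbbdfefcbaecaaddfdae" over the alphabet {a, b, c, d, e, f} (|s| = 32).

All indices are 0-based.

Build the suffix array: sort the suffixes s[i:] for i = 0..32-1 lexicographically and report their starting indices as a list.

[24, 6, 25, 30, 21, 2, 20, 13, 7, 14, 23, 5, 19, 12, 4, 0, 10, 29, 1, 11, 9, 8, 26, 27, 15, 31, 22, 17, 18, 3, 28, 16]

rank | idx | suffix
   0 |  24 | aaddfdae
   1 |   6 | abddcdcbbdfefcbaecaaddfdae
   2 |  25 | addfdae
   3 |  30 | ae
   4 |  21 | aecaaddfdae
   5 |   2 | afccabddcdcbbdfefcbaecaaddfdae
   6 |  20 | baecaaddfdae
   7 |  13 | bbdfefcbaecaaddfdae
   8 |   7 | bddcdcbbdfefcbaecaaddfdae
   9 |  14 | bdfefcbaecaaddfdae
  10 |  23 | caaddfdae
  11 |   5 | cabddcdcbbdfefcbaecaaddfdae
  12 |  19 | cbaecaaddfdae
  13 |  12 | cbbdfefcbaecaaddfdae
  14 |   4 | ccabddcdcbbdfefcbaecaaddfdae
  15 |   0 | cdafccabddcdcbbdfefcbaecaaddfdae
  16 |  10 | cdcbbdfefcbaecaaddfdae
  17 |  29 | dae
  18 |   1 | dafccabddcdcbbdfefcbaecaaddfdae
  19 |  11 | dcbbdfefcbaecaaddfdae
  20 |   9 | dcdcbbdfefcbaecaaddfdae
  21 |   8 | ddcdcbbdfefcbaecaaddfdae
  22 |  26 | ddfdae
  23 |  27 | dfdae
  24 |  15 | dfefcbaecaaddfdae
  25 |  31 | e
  26 |  22 | ecaaddfdae
  27 |  17 | efcbaecaaddfdae
  28 |  18 | fcbaecaaddfdae
  29 |   3 | fccabddcdcbbdfefcbaecaaddfdae
  30 |  28 | fdae
  31 |  16 | fefcbaecaaddfdae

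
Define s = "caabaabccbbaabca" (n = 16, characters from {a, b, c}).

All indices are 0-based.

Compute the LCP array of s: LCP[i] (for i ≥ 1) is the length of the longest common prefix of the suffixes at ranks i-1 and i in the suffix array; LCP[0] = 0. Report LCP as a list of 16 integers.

sorted suffixes:
  #0 SA[0]=15  'a'
  #1 SA[1]=1  'aabaabccbbaabca'
  #2 SA[2]=11  'aabca'
  #3 SA[3]=4  'aabccbbaabca'
  #4 SA[4]=2  'abaabccbbaabca'
  #5 SA[5]=12  'abca'
  #6 SA[6]=5  'abccbbaabca'
  #7 SA[7]=10  'baabca'
  #8 SA[8]=3  'baabccbbaabca'
  #9 SA[9]=9  'bbaabca'
  #10 SA[10]=13  'bca'
  #11 SA[11]=6  'bccbbaabca'
  #12 SA[12]=14  'ca'
  #13 SA[13]=0  'caabaabccbbaabca'
  #14 SA[14]=8  'cbbaabca'
  #15 SA[15]=7  'ccbbaabca'

SA = [15, 1, 11, 4, 2, 12, 5, 10, 3, 9, 13, 6, 14, 0, 8, 7]
i: (SA[i-1],SA[i]) lcp shared
  1: (15,1) 1 'a'
  2: (1,11) 3 'aab'
  3: (11,4) 4 'aabc'
  4: (4,2) 1 'a'
  5: (2,12) 2 'ab'
  6: (12,5) 3 'abc'
  7: (5,10) 0 ''
  8: (10,3) 5 'baabc'
  9: (3,9) 1 'b'
  10: (9,13) 1 'b'
  11: (13,6) 2 'bc'
  12: (6,14) 0 ''
  13: (14,0) 2 'ca'
  14: (0,8) 1 'c'
  15: (8,7) 1 'c'

[0, 1, 3, 4, 1, 2, 3, 0, 5, 1, 1, 2, 0, 2, 1, 1]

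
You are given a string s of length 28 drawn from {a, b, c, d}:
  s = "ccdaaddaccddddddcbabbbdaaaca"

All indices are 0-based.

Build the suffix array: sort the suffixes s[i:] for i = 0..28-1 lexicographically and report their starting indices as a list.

rank→(start, suffix):
  0 → (27, 'a')
  1 → (23, 'aaaca')
  2 → (24, 'aaca')
  3 → (3, 'aaddaccddddddcbabbbdaaaca')
  4 → (18, 'abbbdaaaca')
  5 → (25, 'aca')
  6 → (7, 'accddddddcbabbbdaaaca')
  7 → (4, 'addaccddddddcbabbbdaaaca')
  8 → (17, 'babbbdaaaca')
  9 → (19, 'bbbdaaaca')
  10 → (20, 'bbdaaaca')
  11 → (21, 'bdaaaca')
  12 → (26, 'ca')
  13 → (16, 'cbabbbdaaaca')
  14 → (0, 'ccdaaddaccddddddcbabbbdaaaca')
  15 → (8, 'ccddddddcbabbbdaaaca')
  16 → (1, 'cdaaddaccddddddcbabbbdaaaca')
  17 → (9, 'cddddddcbabbbdaaaca')
  18 → (22, 'daaaca')
  19 → (2, 'daaddaccddddddcbabbbdaaaca')
  20 → (6, 'daccddddddcbabbbdaaaca')
  21 → (15, 'dcbabbbdaaaca')
  22 → (5, 'ddaccddddddcbabbbdaaaca')
  23 → (14, 'ddcbabbbdaaaca')
  24 → (13, 'dddcbabbbdaaaca')
  25 → (12, 'ddddcbabbbdaaaca')
  26 → (11, 'dddddcbabbbdaaaca')
  27 → (10, 'ddddddcbabbbdaaaca')

[27, 23, 24, 3, 18, 25, 7, 4, 17, 19, 20, 21, 26, 16, 0, 8, 1, 9, 22, 2, 6, 15, 5, 14, 13, 12, 11, 10]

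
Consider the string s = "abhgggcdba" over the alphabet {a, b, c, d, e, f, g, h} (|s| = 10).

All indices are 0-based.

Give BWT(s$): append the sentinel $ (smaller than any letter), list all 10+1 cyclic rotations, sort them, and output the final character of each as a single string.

rank  rotation     last
    0  $abhgggcdba  a
    1  a$abhgggcdb  b
    2  abhgggcdba$  $
    3  ba$abhgggcd  d
    4  bhgggcdba$a  a
    5  cdba$abhggg  g
    6  dba$abhgggc  c
    7  gcdba$abhgg  g
    8  ggcdba$abhg  g
    9  gggcdba$abh  h
   10  hgggcdba$ab  b

ab$dagcgghb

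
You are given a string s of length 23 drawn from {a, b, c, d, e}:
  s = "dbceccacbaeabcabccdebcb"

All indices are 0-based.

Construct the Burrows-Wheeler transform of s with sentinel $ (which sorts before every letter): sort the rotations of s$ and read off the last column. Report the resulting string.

rank  rotation                  last
    0  $dbceccacbaeabcabccdebcb  b
    1  abcabccdebcb$dbceccacbae  e
    2  abccdebcb$dbceccacbaeabc  c
    3  acbaeabcabccdebcb$dbcecc  c
    4  aeabcabccdebcb$dbceccacb  b
    5  b$dbceccacbaeabcabccdebc  c
    6  baeabcabccdebcb$dbceccac  c
    7  bcabccdebcb$dbceccacbaea  a
    8  bcb$dbceccacbaeabcabccde  e
    9  bccdebcb$dbceccacbaeabca  a
   10  bceccacbaeabcabccdebcb$d  d
   11  cabccdebcb$dbceccacbaeab  b
   12  cacbaeabcabccdebcb$dbcec  c
   13  cb$dbceccacbaeabcabccdeb  b
   14  cbaeabcabccdebcb$dbcecca  a
   15  ccacbaeabcabccdebcb$dbce  e
   16  ccdebcb$dbceccacbaeabcab  b
   17  cdebcb$dbceccacbaeabcabc  c
   18  ceccacbaeabcabccdebcb$db  b
   19  dbceccacbaeabcabccdebcb$  $
   20  debcb$dbceccacbaeabcabcc  c
   21  eabcabccdebcb$dbceccacba  a
   22  ebcb$dbceccacbaeabcabccd  d
   23  eccacbaeabcabccdebcb$dbc  c

beccbccaeadbcbaebcb$cadc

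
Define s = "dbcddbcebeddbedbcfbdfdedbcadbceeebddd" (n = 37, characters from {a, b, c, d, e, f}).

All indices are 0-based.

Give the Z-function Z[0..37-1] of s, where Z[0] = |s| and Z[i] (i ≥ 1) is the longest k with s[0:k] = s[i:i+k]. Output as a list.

[37, 0, 0, 1, 3, 0, 0, 0, 0, 0, 1, 2, 0, 0, 3, 0, 0, 0, 0, 1, 0, 1, 0, 3, 0, 0, 0, 3, 0, 0, 0, 0, 0, 0, 1, 1, 1]

Z[0]=37
i=1: fresh scan; Z[1]=0
i=2: fresh scan; Z[2]=0
i=3: fresh scan; Z[3]=1 grow→box=[3,4)
i=4: fresh scan; Z[4]=3 grow→box=[4,7)
i=5: min(r-i=2, Z[1]=0)=0; Z[5]=0
i=6: min(r-i=1, Z[2]=0)=0; Z[6]=0
i=7: fresh scan; Z[7]=0
i=8: fresh scan; Z[8]=0
i=9: fresh scan; Z[9]=0
i=10: fresh scan; Z[10]=1 grow→box=[10,11)
i=11: fresh scan; Z[11]=2 grow→box=[11,13)
i=12: min(r-i=1, Z[1]=0)=0; Z[12]=0
i=13: fresh scan; Z[13]=0
i=14: fresh scan; Z[14]=3 grow→box=[14,17)
i=15: min(r-i=2, Z[1]=0)=0; Z[15]=0
i=16: min(r-i=1, Z[2]=0)=0; Z[16]=0
i=17: fresh scan; Z[17]=0
i=18: fresh scan; Z[18]=0
i=19: fresh scan; Z[19]=1 grow→box=[19,20)
i=20: fresh scan; Z[20]=0
i=21: fresh scan; Z[21]=1 grow→box=[21,22)
i=22: fresh scan; Z[22]=0
i=23: fresh scan; Z[23]=3 grow→box=[23,26)
i=24: min(r-i=2, Z[1]=0)=0; Z[24]=0
i=25: min(r-i=1, Z[2]=0)=0; Z[25]=0
i=26: fresh scan; Z[26]=0
i=27: fresh scan; Z[27]=3 grow→box=[27,30)
i=28: min(r-i=2, Z[1]=0)=0; Z[28]=0
i=29: min(r-i=1, Z[2]=0)=0; Z[29]=0
i=30: fresh scan; Z[30]=0
i=31: fresh scan; Z[31]=0
i=32: fresh scan; Z[32]=0
i=33: fresh scan; Z[33]=0
i=34: fresh scan; Z[34]=1 grow→box=[34,35)
i=35: fresh scan; Z[35]=1 grow→box=[35,36)
i=36: fresh scan; Z[36]=1 grow→box=[36,37)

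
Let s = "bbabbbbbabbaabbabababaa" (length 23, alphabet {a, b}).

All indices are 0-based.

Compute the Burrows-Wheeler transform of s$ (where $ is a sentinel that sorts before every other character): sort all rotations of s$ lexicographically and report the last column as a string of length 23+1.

rank  rotation                  last
    0  $bbabbbbbabbaabbabababaa  a
    1  a$bbabbbbbabbaabbabababa  a
    2  aa$bbabbbbbabbaabbababab  b
    3  aabbabababaa$bbabbbbbabb  b
    4  abaa$bbabbbbbabbaabbabab  b
    5  ababaa$bbabbbbbabbaabbab  b
    6  abababaa$bbabbbbbabbaabb  b
    7  abbaabbabababaa$bbabbbbb  b
    8  abbabababaa$bbabbbbbabba  a
    9  abbbbbabbaabbabababaa$bb  b
   10  baa$bbabbbbbabbaabbababa  a
   11  baabbabababaa$bbabbbbbab  b
   12  babaa$bbabbbbbabbaabbaba  a
   13  bababaa$bbabbbbbabbaabba  a
   14  babababaa$bbabbbbbabbaab  b
   15  babbaabbabababaa$bbabbbb  b
   16  babbbbbabbaabbabababaa$b  b
   17  bbaabbabababaa$bbabbbbba  a
   18  bbabababaa$bbabbbbbabbaa  a
   19  bbabbaabbabababaa$bbabbb  b
   20  bbabbbbbabbaabbabababaa$  $
   21  bbbabbaabbabababaa$bbabb  b
   22  bbbbabbaabbabababaa$bbab  b
   23  bbbbbabbaabbabababaa$bba  a

aabbbbbbababaabbbaab$bba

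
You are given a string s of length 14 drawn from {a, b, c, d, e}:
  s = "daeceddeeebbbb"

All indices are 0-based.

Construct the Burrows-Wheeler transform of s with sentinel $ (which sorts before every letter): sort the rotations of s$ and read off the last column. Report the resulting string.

rank  rotation         last
    0  $daeceddeeebbbb  b
    1  aeceddeeebbbb$d  d
    2  b$daeceddeeebbb  b
    3  bb$daeceddeeebb  b
    4  bbb$daeceddeeeb  b
    5  bbbb$daeceddeee  e
    6  ceddeeebbbb$dae  e
    7  daeceddeeebbbb$  $
    8  ddeeebbbb$daece  e
    9  deeebbbb$daeced  d
   10  ebbbb$daeceddee  e
   11  eceddeeebbbb$da  a
   12  eddeeebbbb$daec  c
   13  eebbbb$daecedde  e
   14  eeebbbb$daecedd  d

bdbbbee$edeaced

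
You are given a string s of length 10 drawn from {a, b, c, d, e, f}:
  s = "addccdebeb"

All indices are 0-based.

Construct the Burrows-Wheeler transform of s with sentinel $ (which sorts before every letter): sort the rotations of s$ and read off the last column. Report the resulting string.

rank  rotation     last
    0  $addccdebeb  b
    1  addccdebeb$  $
    2  b$addccdebe  e
    3  beb$addccde  e
    4  ccdebeb$add  d
    5  cdebeb$addc  c
    6  dccdebeb$ad  d
    7  ddccdebeb$a  a
    8  debeb$addcc  c
    9  eb$addccdeb  b
   10  ebeb$addccd  d

b$eedcdacbd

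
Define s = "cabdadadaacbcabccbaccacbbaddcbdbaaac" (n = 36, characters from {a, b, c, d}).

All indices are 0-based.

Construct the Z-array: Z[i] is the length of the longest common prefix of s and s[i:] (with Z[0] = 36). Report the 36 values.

[36, 0, 0, 0, 0, 0, 0, 0, 0, 0, 1, 0, 3, 0, 0, 1, 1, 0, 0, 1, 2, 0, 1, 0, 0, 0, 0, 0, 1, 0, 0, 0, 0, 0, 0, 1]

Z[0]=36
i=1: i≥r, start 0; Z[1]=0
i=2: i≥r, start 0; Z[2]=0
i=3: i≥r, start 0; Z[3]=0
i=4: i≥r, start 0; Z[4]=0
i=5: i≥r, start 0; Z[5]=0
i=6: i≥r, start 0; Z[6]=0
i=7: i≥r, start 0; Z[7]=0
i=8: i≥r, start 0; Z[8]=0
i=9: i≥r, start 0; Z[9]=0
i=10: i≥r, start 0; Z[10]=1 extend→box=[10,11)
i=11: i≥r, start 0; Z[11]=0
i=12: i≥r, start 0; Z[12]=3 extend→box=[12,15)
i=13: min(r-i=2, Z[1]=0)=0; Z[13]=0
i=14: min(r-i=1, Z[2]=0)=0; Z[14]=0
i=15: i≥r, start 0; Z[15]=1 extend→box=[15,16)
i=16: i≥r, start 0; Z[16]=1 extend→box=[16,17)
i=17: i≥r, start 0; Z[17]=0
i=18: i≥r, start 0; Z[18]=0
i=19: i≥r, start 0; Z[19]=1 extend→box=[19,20)
i=20: i≥r, start 0; Z[20]=2 extend→box=[20,22)
i=21: min(r-i=1, Z[1]=0)=0; Z[21]=0
i=22: i≥r, start 0; Z[22]=1 extend→box=[22,23)
i=23: i≥r, start 0; Z[23]=0
i=24: i≥r, start 0; Z[24]=0
i=25: i≥r, start 0; Z[25]=0
i=26: i≥r, start 0; Z[26]=0
i=27: i≥r, start 0; Z[27]=0
i=28: i≥r, start 0; Z[28]=1 extend→box=[28,29)
i=29: i≥r, start 0; Z[29]=0
i=30: i≥r, start 0; Z[30]=0
i=31: i≥r, start 0; Z[31]=0
i=32: i≥r, start 0; Z[32]=0
i=33: i≥r, start 0; Z[33]=0
i=34: i≥r, start 0; Z[34]=0
i=35: i≥r, start 0; Z[35]=1 extend→box=[35,36)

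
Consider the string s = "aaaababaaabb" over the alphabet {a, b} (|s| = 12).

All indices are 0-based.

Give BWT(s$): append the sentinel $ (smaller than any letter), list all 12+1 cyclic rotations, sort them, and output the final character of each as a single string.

rank  rotation       last
    0  $aaaababaaabb  b
    1  aaaababaaabb$  $
    2  aaababaaabb$a  a
    3  aaabb$aaaabab  b
    4  aababaaabb$aa  a
    5  aabb$aaaababa  a
    6  abaaabb$aaaab  b
    7  ababaaabb$aaa  a
    8  abb$aaaababaa  a
    9  b$aaaababaaab  b
   10  baaabb$aaaaba  a
   11  babaaabb$aaaa  a
   12  bb$aaaababaaa  a

b$abaabaabaaa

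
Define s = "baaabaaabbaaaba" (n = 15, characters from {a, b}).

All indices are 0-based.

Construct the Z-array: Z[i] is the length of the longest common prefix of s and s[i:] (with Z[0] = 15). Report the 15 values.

[15, 0, 0, 0, 5, 0, 0, 0, 1, 6, 0, 0, 0, 2, 0]

Z[0]=15
i=1: fresh scan; Z[1]=0
i=2: fresh scan; Z[2]=0
i=3: fresh scan; Z[3]=0
i=4: fresh scan; Z[4]=5 extend→box=[4,9)
i=5: min(r-i=4, Z[1]=0)=0; Z[5]=0
i=6: min(r-i=3, Z[2]=0)=0; Z[6]=0
i=7: min(r-i=2, Z[3]=0)=0; Z[7]=0
i=8: min(r-i=1, Z[4]=5)=1; Z[8]=1
i=9: fresh scan; Z[9]=6 extend→box=[9,15)
i=10: min(r-i=5, Z[1]=0)=0; Z[10]=0
i=11: min(r-i=4, Z[2]=0)=0; Z[11]=0
i=12: min(r-i=3, Z[3]=0)=0; Z[12]=0
i=13: min(r-i=2, Z[4]=5)=2; Z[13]=2
i=14: min(r-i=1, Z[5]=0)=0; Z[14]=0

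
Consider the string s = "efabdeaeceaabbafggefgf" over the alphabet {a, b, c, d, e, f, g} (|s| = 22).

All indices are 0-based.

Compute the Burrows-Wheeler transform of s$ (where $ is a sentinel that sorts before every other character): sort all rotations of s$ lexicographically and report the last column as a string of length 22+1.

rank  rotation                 last
    0  $efabdeaeceaabbafggefgf  f
    1  aabbafggefgf$efabdeaece  e
    2  abbafggefgf$efabdeaecea  a
    3  abdeaeceaabbafggefgf$ef  f
    4  aeceaabbafggefgf$efabde  e
    5  afggefgf$efabdeaeceaabb  b
    6  bafggefgf$efabdeaeceaab  b
    7  bbafggefgf$efabdeaeceaa  a
    8  bdeaeceaabbafggefgf$efa  a
    9  ceaabbafggefgf$efabdeae  e
   10  deaeceaabbafggefgf$efab  b
   11  eaabbafggefgf$efabdeaec  c
   12  eaeceaabbafggefgf$efabd  d
   13  eceaabbafggefgf$efabdea  a
   14  efabdeaeceaabbafggefgf$  $
   15  efgf$efabdeaeceaabbafgg  g
   16  f$efabdeaeceaabbafggefg  g
   17  fabdeaeceaabbafggefgf$e  e
   18  fgf$efabdeaeceaabbafgge  e
   19  fggefgf$efabdeaeceaabba  a
   20  gefgf$efabdeaeceaabbafg  g
   21  gf$efabdeaeceaabbafggef  f
   22  ggefgf$efabdeaeceaabbaf  f

feafebbaaebcda$ggeeagff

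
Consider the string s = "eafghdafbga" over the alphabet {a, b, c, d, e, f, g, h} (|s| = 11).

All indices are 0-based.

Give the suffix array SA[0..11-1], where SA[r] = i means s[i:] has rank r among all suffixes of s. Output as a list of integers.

[10, 6, 1, 8, 5, 0, 7, 2, 9, 3, 4]

rank | idx | suffix
   0 |  10 | a
   1 |   6 | afbga
   2 |   1 | afghdafbga
   3 |   8 | bga
   4 |   5 | dafbga
   5 |   0 | eafghdafbga
   6 |   7 | fbga
   7 |   2 | fghdafbga
   8 |   9 | ga
   9 |   3 | ghdafbga
  10 |   4 | hdafbga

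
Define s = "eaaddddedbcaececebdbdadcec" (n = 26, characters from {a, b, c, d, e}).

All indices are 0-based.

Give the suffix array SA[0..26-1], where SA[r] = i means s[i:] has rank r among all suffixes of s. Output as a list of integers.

[1, 21, 2, 11, 9, 19, 17, 25, 10, 15, 23, 13, 20, 8, 18, 22, 3, 4, 5, 6, 0, 16, 24, 14, 12, 7]

rank | idx | suffix
   0 |   1 | aaddddedbcaececebdbdadcec
   1 |  21 | adcec
   2 |   2 | addddedbcaececebdbdadcec
   3 |  11 | aececebdbdadcec
   4 |   9 | bcaececebdbdadcec
   5 |  19 | bdadcec
   6 |  17 | bdbdadcec
   7 |  25 | c
   8 |  10 | caececebdbdadcec
   9 |  15 | cebdbdadcec
  10 |  23 | cec
  11 |  13 | cecebdbdadcec
  12 |  20 | dadcec
  13 |   8 | dbcaececebdbdadcec
  14 |  18 | dbdadcec
  15 |  22 | dcec
  16 |   3 | ddddedbcaececebdbdadcec
  17 |   4 | dddedbcaececebdbdadcec
  18 |   5 | ddedbcaececebdbdadcec
  19 |   6 | dedbcaececebdbdadcec
  20 |   0 | eaaddddedbcaececebdbdadcec
  21 |  16 | ebdbdadcec
  22 |  24 | ec
  23 |  14 | ecebdbdadcec
  24 |  12 | ececebdbdadcec
  25 |   7 | edbcaececebdbdadcec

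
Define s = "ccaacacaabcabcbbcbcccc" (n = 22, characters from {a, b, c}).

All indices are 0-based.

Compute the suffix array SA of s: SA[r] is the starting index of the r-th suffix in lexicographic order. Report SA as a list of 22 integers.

rank→(start, suffix):
  0 → (7, 'aabcabcbbcbcccc')
  1 → (2, 'aacacaabcabcbbcbcccc')
  2 → (8, 'abcabcbbcbcccc')
  3 → (11, 'abcbbcbcccc')
  4 → (5, 'acaabcabcbbcbcccc')
  5 → (3, 'acacaabcabcbbcbcccc')
  6 → (14, 'bbcbcccc')
  7 → (9, 'bcabcbbcbcccc')
  8 → (12, 'bcbbcbcccc')
  9 → (15, 'bcbcccc')
  10 → (17, 'bcccc')
  11 → (21, 'c')
  12 → (6, 'caabcabcbbcbcccc')
  13 → (1, 'caacacaabcabcbbcbcccc')
  14 → (10, 'cabcbbcbcccc')
  15 → (4, 'cacaabcabcbbcbcccc')
  16 → (13, 'cbbcbcccc')
  17 → (16, 'cbcccc')
  18 → (20, 'cc')
  19 → (0, 'ccaacacaabcabcbbcbcccc')
  20 → (19, 'ccc')
  21 → (18, 'cccc')

[7, 2, 8, 11, 5, 3, 14, 9, 12, 15, 17, 21, 6, 1, 10, 4, 13, 16, 20, 0, 19, 18]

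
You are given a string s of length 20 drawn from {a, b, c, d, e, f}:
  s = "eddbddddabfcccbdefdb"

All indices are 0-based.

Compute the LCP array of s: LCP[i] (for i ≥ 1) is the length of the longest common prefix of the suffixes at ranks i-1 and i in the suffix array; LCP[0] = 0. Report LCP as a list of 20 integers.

[0, 0, 1, 2, 1, 0, 1, 2, 0, 1, 2, 1, 2, 2, 3, 1, 0, 1, 0, 1]

sorted suffixes:
  #0 SA[0]=8  'abfcccbdefdb'
  #1 SA[1]=19  'b'
  #2 SA[2]=3  'bddddabfcccbdefdb'
  #3 SA[3]=14  'bdefdb'
  #4 SA[4]=9  'bfcccbdefdb'
  #5 SA[5]=13  'cbdefdb'
  #6 SA[6]=12  'ccbdefdb'
  #7 SA[7]=11  'cccbdefdb'
  #8 SA[8]=7  'dabfcccbdefdb'
  #9 SA[9]=18  'db'
  #10 SA[10]=2  'dbddddabfcccbdefdb'
  #11 SA[11]=6  'ddabfcccbdefdb'
  #12 SA[12]=1  'ddbddddabfcccbdefdb'
  #13 SA[13]=5  'dddabfcccbdefdb'
  #14 SA[14]=4  'ddddabfcccbdefdb'
  #15 SA[15]=15  'defdb'
  #16 SA[16]=0  'eddbddddabfcccbdefdb'
  #17 SA[17]=16  'efdb'
  #18 SA[18]=10  'fcccbdefdb'
  #19 SA[19]=17  'fdb'

SA = [8, 19, 3, 14, 9, 13, 12, 11, 7, 18, 2, 6, 1, 5, 4, 15, 0, 16, 10, 17]
i: (SA[i-1],SA[i]) lcp shared
  1: (8,19) 0 ''
  2: (19,3) 1 'b'
  3: (3,14) 2 'bd'
  4: (14,9) 1 'b'
  5: (9,13) 0 ''
  6: (13,12) 1 'c'
  7: (12,11) 2 'cc'
  8: (11,7) 0 ''
  9: (7,18) 1 'd'
  10: (18,2) 2 'db'
  11: (2,6) 1 'd'
  12: (6,1) 2 'dd'
  13: (1,5) 2 'dd'
  14: (5,4) 3 'ddd'
  15: (4,15) 1 'd'
  16: (15,0) 0 ''
  17: (0,16) 1 'e'
  18: (16,10) 0 ''
  19: (10,17) 1 'f'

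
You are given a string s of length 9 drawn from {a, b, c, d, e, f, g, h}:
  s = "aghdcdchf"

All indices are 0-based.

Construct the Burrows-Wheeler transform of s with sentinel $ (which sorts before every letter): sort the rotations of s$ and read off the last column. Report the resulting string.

rank  rotation    last
    0  $aghdcdchf  f
    1  aghdcdchf$  $
    2  cdchf$aghd  d
    3  chf$aghdcd  d
    4  dcdchf$agh  h
    5  dchf$aghdc  c
    6  f$aghdcdch  h
    7  ghdcdchf$a  a
    8  hdcdchf$ag  g
    9  hf$aghdcdc  c

f$ddhchagc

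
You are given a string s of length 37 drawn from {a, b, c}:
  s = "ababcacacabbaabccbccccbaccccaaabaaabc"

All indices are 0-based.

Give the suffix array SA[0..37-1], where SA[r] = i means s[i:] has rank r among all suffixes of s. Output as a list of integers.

rank→(start, suffix):
  0 → (28, 'aaabaaabc')
  1 → (32, 'aaabc')
  2 → (29, 'aabaaabc')
  3 → (33, 'aabc')
  4 → (12, 'aabccbccccbaccccaaabaaabc')
  5 → (30, 'abaaabc')
  6 → (0, 'ababcacacabbaabccbccccbaccccaaabaaabc')
  7 → (9, 'abbaabccbccccbaccccaaabaaabc')
  8 → (34, 'abc')
  9 → (2, 'abcacacabbaabccbccccbaccccaaabaaabc')
  10 → (13, 'abccbccccbaccccaaabaaabc')
  11 → (7, 'acabbaabccbccccbaccccaaabaaabc')
  12 → (5, 'acacabbaabccbccccbaccccaaabaaabc')
  13 → (23, 'accccaaabaaabc')
  14 → (31, 'baaabc')
  15 → (11, 'baabccbccccbaccccaaabaaabc')
  16 → (1, 'babcacacabbaabccbccccbaccccaaabaaabc')
  17 → (22, 'baccccaaabaaabc')
  18 → (10, 'bbaabccbccccbaccccaaabaaabc')
  19 → (35, 'bc')
  20 → (3, 'bcacacabbaabccbccccbaccccaaabaaabc')
  21 → (14, 'bccbccccbaccccaaabaaabc')
  22 → (17, 'bccccbaccccaaabaaabc')
  23 → (36, 'c')
  24 → (27, 'caaabaaabc')
  25 → (8, 'cabbaabccbccccbaccccaaabaaabc')
  26 → (6, 'cacabbaabccbccccbaccccaaabaaabc')
  27 → (4, 'cacacabbaabccbccccbaccccaaabaaabc')
  28 → (21, 'cbaccccaaabaaabc')
  29 → (16, 'cbccccbaccccaaabaaabc')
  30 → (26, 'ccaaabaaabc')
  31 → (20, 'ccbaccccaaabaaabc')
  32 → (15, 'ccbccccbaccccaaabaaabc')
  33 → (25, 'cccaaabaaabc')
  34 → (19, 'cccbaccccaaabaaabc')
  35 → (24, 'ccccaaabaaabc')
  36 → (18, 'ccccbaccccaaabaaabc')

[28, 32, 29, 33, 12, 30, 0, 9, 34, 2, 13, 7, 5, 23, 31, 11, 1, 22, 10, 35, 3, 14, 17, 36, 27, 8, 6, 4, 21, 16, 26, 20, 15, 25, 19, 24, 18]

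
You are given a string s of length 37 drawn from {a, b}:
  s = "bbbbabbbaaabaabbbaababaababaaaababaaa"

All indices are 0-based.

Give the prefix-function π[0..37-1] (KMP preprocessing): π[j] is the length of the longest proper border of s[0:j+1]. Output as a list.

[0, 1, 2, 3, 0, 1, 2, 3, 0, 0, 0, 1, 0, 0, 1, 2, 3, 0, 0, 1, 0, 1, 0, 0, 1, 0, 1, 0, 0, 0, 0, 1, 0, 1, 0, 0, 0]

π[0] = 0
j=1 s[j]='b': π[1]=1 (border 'b')
j=2 s[j]='b': π[2]=2 (border 'bb')
j=3 s[j]='b': π[3]=3 (border 'bbb')
j=4 s[j]='a': k: 3→2→1→0; π[4]=0 (border '')
j=5 s[j]='b': π[5]=1 (border 'b')
j=6 s[j]='b': π[6]=2 (border 'bb')
j=7 s[j]='b': π[7]=3 (border 'bbb')
j=8 s[j]='a': k: 3→2→1→0; π[8]=0 (border '')
j=9 s[j]='a': π[9]=0 (border '')
j=10 s[j]='a': π[10]=0 (border '')
j=11 s[j]='b': π[11]=1 (border 'b')
j=12 s[j]='a': k: 1→0; π[12]=0 (border '')
j=13 s[j]='a': π[13]=0 (border '')
j=14 s[j]='b': π[14]=1 (border 'b')
j=15 s[j]='b': π[15]=2 (border 'bb')
j=16 s[j]='b': π[16]=3 (border 'bbb')
j=17 s[j]='a': k: 3→2→1→0; π[17]=0 (border '')
j=18 s[j]='a': π[18]=0 (border '')
j=19 s[j]='b': π[19]=1 (border 'b')
j=20 s[j]='a': k: 1→0; π[20]=0 (border '')
j=21 s[j]='b': π[21]=1 (border 'b')
j=22 s[j]='a': k: 1→0; π[22]=0 (border '')
j=23 s[j]='a': π[23]=0 (border '')
j=24 s[j]='b': π[24]=1 (border 'b')
j=25 s[j]='a': k: 1→0; π[25]=0 (border '')
j=26 s[j]='b': π[26]=1 (border 'b')
j=27 s[j]='a': k: 1→0; π[27]=0 (border '')
j=28 s[j]='a': π[28]=0 (border '')
j=29 s[j]='a': π[29]=0 (border '')
j=30 s[j]='a': π[30]=0 (border '')
j=31 s[j]='b': π[31]=1 (border 'b')
j=32 s[j]='a': k: 1→0; π[32]=0 (border '')
j=33 s[j]='b': π[33]=1 (border 'b')
j=34 s[j]='a': k: 1→0; π[34]=0 (border '')
j=35 s[j]='a': π[35]=0 (border '')
j=36 s[j]='a': π[36]=0 (border '')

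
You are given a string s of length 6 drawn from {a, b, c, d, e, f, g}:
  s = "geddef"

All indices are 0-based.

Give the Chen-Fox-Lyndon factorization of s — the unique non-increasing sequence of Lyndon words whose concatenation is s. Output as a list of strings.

["g", "e", "ddef"]

emit factor 1: 'g' (i=0, period=1)
emit factor 2: 'e' (i=1, period=1)
emit factor 3: 'ddef' (i=2, period=4)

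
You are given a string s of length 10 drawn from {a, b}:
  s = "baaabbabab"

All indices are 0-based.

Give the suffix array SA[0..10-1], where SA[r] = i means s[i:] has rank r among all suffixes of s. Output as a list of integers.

rank→(start, suffix):
  0 → (1, 'aaabbabab')
  1 → (2, 'aabbabab')
  2 → (8, 'ab')
  3 → (6, 'abab')
  4 → (3, 'abbabab')
  5 → (9, 'b')
  6 → (0, 'baaabbabab')
  7 → (7, 'bab')
  8 → (5, 'babab')
  9 → (4, 'bbabab')

[1, 2, 8, 6, 3, 9, 0, 7, 5, 4]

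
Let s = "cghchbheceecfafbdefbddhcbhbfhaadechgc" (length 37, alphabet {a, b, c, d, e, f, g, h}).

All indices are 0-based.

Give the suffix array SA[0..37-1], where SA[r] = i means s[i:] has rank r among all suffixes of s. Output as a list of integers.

sorted suffixes:
  #0 SA[0]=29  'aadechgc'
  #1 SA[1]=30  'adechgc'
  #2 SA[2]=13  'afbdefbddhcbhbfhaadechgc'
  #3 SA[3]=19  'bddhcbhbfhaadechgc'
  #4 SA[4]=15  'bdefbddhcbhbfhaadechgc'
  #5 SA[5]=26  'bfhaadechgc'
  #6 SA[6]=24  'bhbfhaadechgc'
  #7 SA[7]=5  'bheceecfafbdefbddhcbhbfhaadechgc'
  #8 SA[8]=36  'c'
  #9 SA[9]=23  'cbhbfhaadechgc'
  #10 SA[10]=8  'ceecfafbdefbddhcbhbfhaadechgc'
  #11 SA[11]=11  'cfafbdefbddhcbhbfhaadechgc'
  #12 SA[12]=0  'cghchbheceecfafbdefbddhcbhbfhaadechgc'
  #13 SA[13]=3  'chbheceecfafbdefbddhcbhbfhaadechgc'
  #14 SA[14]=33  'chgc'
  #15 SA[15]=20  'ddhcbhbfhaadechgc'
  #16 SA[16]=31  'dechgc'
  #17 SA[17]=16  'defbddhcbhbfhaadechgc'
  #18 SA[18]=21  'dhcbhbfhaadechgc'
  #19 SA[19]=7  'eceecfafbdefbddhcbhbfhaadechgc'
  #20 SA[20]=10  'ecfafbdefbddhcbhbfhaadechgc'
  #21 SA[21]=32  'echgc'
  #22 SA[22]=9  'eecfafbdefbddhcbhbfhaadechgc'
  #23 SA[23]=17  'efbddhcbhbfhaadechgc'
  #24 SA[24]=12  'fafbdefbddhcbhbfhaadechgc'
  #25 SA[25]=18  'fbddhcbhbfhaadechgc'
  #26 SA[26]=14  'fbdefbddhcbhbfhaadechgc'
  #27 SA[27]=27  'fhaadechgc'
  #28 SA[28]=35  'gc'
  #29 SA[29]=1  'ghchbheceecfafbdefbddhcbhbfhaadechgc'
  #30 SA[30]=28  'haadechgc'
  #31 SA[31]=25  'hbfhaadechgc'
  #32 SA[32]=4  'hbheceecfafbdefbddhcbhbfhaadechgc'
  #33 SA[33]=22  'hcbhbfhaadechgc'
  #34 SA[34]=2  'hchbheceecfafbdefbddhcbhbfhaadechgc'
  #35 SA[35]=6  'heceecfafbdefbddhcbhbfhaadechgc'
  #36 SA[36]=34  'hgc'

[29, 30, 13, 19, 15, 26, 24, 5, 36, 23, 8, 11, 0, 3, 33, 20, 31, 16, 21, 7, 10, 32, 9, 17, 12, 18, 14, 27, 35, 1, 28, 25, 4, 22, 2, 6, 34]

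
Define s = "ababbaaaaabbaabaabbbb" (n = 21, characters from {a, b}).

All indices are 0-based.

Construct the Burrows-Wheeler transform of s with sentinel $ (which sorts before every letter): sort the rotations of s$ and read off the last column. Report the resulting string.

rank  rotation                last
    0  $ababbaaaaabbaabaabbbb  b
    1  aaaaabbaabaabbbb$ababb  b
    2  aaaabbaabaabbbb$ababba  a
    3  aaabbaabaabbbb$ababbaa  a
    4  aabaabbbb$ababbaaaaabb  b
    5  aabbaabaabbbb$ababbaaa  a
    6  aabbbb$ababbaaaaabbaab  b
    7  abaabbbb$ababbaaaaabba  a
    8  ababbaaaaabbaabaabbbb$  $
    9  abbaaaaabbaabaabbbb$ab  b
   10  abbaabaabbbb$ababbaaaa  a
   11  abbbb$ababbaaaaabbaaba  a
   12  b$ababbaaaaabbaabaabbb  b
   13  baaaaabbaabaabbbb$abab  b
   14  baabaabbbb$ababbaaaaab  b
   15  baabbbb$ababbaaaaabbaa  a
   16  babbaaaaabbaabaabbbb$a  a
   17  bb$ababbaaaaabbaabaabb  b
   18  bbaaaaabbaabaabbbb$aba  a
   19  bbaabaabbbb$ababbaaaaa  a
   20  bbb$ababbaaaaabbaabaab  b
   21  bbbb$ababbaaaaabbaabaa  a

bbaababa$baabbbaabaaba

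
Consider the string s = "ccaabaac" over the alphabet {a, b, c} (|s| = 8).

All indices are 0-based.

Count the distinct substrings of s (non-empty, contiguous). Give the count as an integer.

30

sorted suffixes:
  #0 SA[0]=2  'aabaac'
  #1 SA[1]=5  'aac'
  #2 SA[2]=3  'abaac'
  #3 SA[3]=6  'ac'
  #4 SA[4]=4  'baac'
  #5 SA[5]=7  'c'
  #6 SA[6]=1  'caabaac'
  #7 SA[7]=0  'ccaabaac'

SA = [2, 5, 3, 6, 4, 7, 1, 0]
rank  pair      lcp
   1  s[2:],s[5:]  2  'aa'
   2  s[5:],s[3:]  1  'a'
   3  s[3:],s[6:]  1  'a'
   4  s[6:],s[4:]  0  ''
   5  s[4:],s[7:]  0  ''
   6  s[7:],s[1:]  1  'c'
   7  s[1:],s[0:]  1  'c'

n(n+1)/2 = 8·9/2 = 36
Σ LCP = 0 + 2 + 1 + 1 + 0 + 0 + 1 + 1 = 6
distinct = 36 − 6 = 30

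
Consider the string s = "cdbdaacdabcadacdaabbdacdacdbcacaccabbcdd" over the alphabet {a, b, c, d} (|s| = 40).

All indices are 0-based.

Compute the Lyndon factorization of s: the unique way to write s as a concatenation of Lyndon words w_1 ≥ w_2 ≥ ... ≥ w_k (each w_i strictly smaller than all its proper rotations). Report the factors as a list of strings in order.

["cd", "bd", "aacdabcadacd", "aabbdacdacdbcacaccabbcdd"]

emit factor 1: 'cd' (i=0, period=2)
emit factor 2: 'bd' (i=2, period=2)
emit factor 3: 'aacdabcadacd' (i=4, period=12)
emit factor 4: 'aabbdacdacdbcacaccabbcdd' (i=16, period=24)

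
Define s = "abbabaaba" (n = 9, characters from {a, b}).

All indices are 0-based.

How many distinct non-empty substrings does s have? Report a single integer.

sorted suffixes:
  #0 SA[0]=8  'a'
  #1 SA[1]=5  'aaba'
  #2 SA[2]=6  'aba'
  #3 SA[3]=3  'abaaba'
  #4 SA[4]=0  'abbabaaba'
  #5 SA[5]=7  'ba'
  #6 SA[6]=4  'baaba'
  #7 SA[7]=2  'babaaba'
  #8 SA[8]=1  'bbabaaba'

SA = [8, 5, 6, 3, 0, 7, 4, 2, 1]
rank  pair      lcp
   1  s[8:],s[5:]  1  'a'
   2  s[5:],s[6:]  1  'a'
   3  s[6:],s[3:]  3  'aba'
   4  s[3:],s[0:]  2  'ab'
   5  s[0:],s[7:]  0  ''
   6  s[7:],s[4:]  2  'ba'
   7  s[4:],s[2:]  2  'ba'
   8  s[2:],s[1:]  1  'b'

n(n+1)/2 = 9·10/2 = 45
Σ LCP = 0 + 1 + 1 + 3 + 2 + 0 + 2 + 2 + 1 = 12
distinct = 45 − 12 = 33

33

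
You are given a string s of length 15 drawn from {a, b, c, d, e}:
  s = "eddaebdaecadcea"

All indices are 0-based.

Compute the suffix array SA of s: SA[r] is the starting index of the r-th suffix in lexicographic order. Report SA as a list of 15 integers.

sorted suffixes:
  #0 SA[0]=14  'a'
  #1 SA[1]=10  'adcea'
  #2 SA[2]=3  'aebdaecadcea'
  #3 SA[3]=7  'aecadcea'
  #4 SA[4]=5  'bdaecadcea'
  #5 SA[5]=9  'cadcea'
  #6 SA[6]=12  'cea'
  #7 SA[7]=2  'daebdaecadcea'
  #8 SA[8]=6  'daecadcea'
  #9 SA[9]=11  'dcea'
  #10 SA[10]=1  'ddaebdaecadcea'
  #11 SA[11]=13  'ea'
  #12 SA[12]=4  'ebdaecadcea'
  #13 SA[13]=8  'ecadcea'
  #14 SA[14]=0  'eddaebdaecadcea'

[14, 10, 3, 7, 5, 9, 12, 2, 6, 11, 1, 13, 4, 8, 0]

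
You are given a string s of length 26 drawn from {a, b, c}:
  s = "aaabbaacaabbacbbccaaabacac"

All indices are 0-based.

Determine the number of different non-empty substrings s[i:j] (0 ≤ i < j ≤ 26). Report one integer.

rank | idx | suffix
   0 |  18 | aaabacac
   1 |   0 | aaabbaacaabbacbbccaaabacac
   2 |  19 | aabacac
   3 |   1 | aabbaacaabbacbbccaaabacac
   4 |   8 | aabbacbbccaaabacac
   5 |   5 | aacaabbacbbccaaabacac
   6 |  20 | abacac
   7 |   2 | abbaacaabbacbbccaaabacac
   8 |   9 | abbacbbccaaabacac
   9 |  24 | ac
  10 |   6 | acaabbacbbccaaabacac
  11 |  22 | acac
  12 |  12 | acbbccaaabacac
  13 |   4 | baacaabbacbbccaaabacac
  14 |  21 | bacac
  15 |  11 | bacbbccaaabacac
  16 |   3 | bbaacaabbacbbccaaabacac
  17 |  10 | bbacbbccaaabacac
  18 |  14 | bbccaaabacac
  19 |  15 | bccaaabacac
  20 |  25 | c
  21 |  17 | caaabacac
  22 |   7 | caabbacbbccaaabacac
  23 |  23 | cac
  24 |  13 | cbbccaaabacac
  25 |  16 | ccaaabacac

SA = [18, 0, 19, 1, 8, 5, 20, 2, 9, 24, 6, 22, 12, 4, 21, 11, 3, 10, 14, 15, 25, 17, 7, 23, 13, 16]
rank  pair      lcp
   1  s[18:],s[0:]  4  'aaab'
   2  s[0:],s[19:]  2  'aa'
   3  s[19:],s[1:]  3  'aab'
   4  s[1:],s[8:]  5  'aabba'
   5  s[8:],s[5:]  2  'aa'
   6  s[5:],s[20:]  1  'a'
   7  s[20:],s[2:]  2  'ab'
   8  s[2:],s[9:]  4  'abba'
   9  s[9:],s[24:]  1  'a'
  10  s[24:],s[6:]  2  'ac'
  11  s[6:],s[22:]  3  'aca'
  12  s[22:],s[12:]  2  'ac'
  13  s[12:],s[4:]  0  ''
  14  s[4:],s[21:]  2  'ba'
  15  s[21:],s[11:]  3  'bac'
  16  s[11:],s[3:]  1  'b'
  17  s[3:],s[10:]  3  'bba'
  18  s[10:],s[14:]  2  'bb'
  19  s[14:],s[15:]  1  'b'
  20  s[15:],s[25:]  0  ''
  21  s[25:],s[17:]  1  'c'
  22  s[17:],s[7:]  3  'caa'
  23  s[7:],s[23:]  2  'ca'
  24  s[23:],s[13:]  1  'c'
  25  s[13:],s[16:]  1  'c'

n(n+1)/2 = 26·27/2 = 351
Σ LCP = 0 + 4 + 2 + 3 + 5 + 2 + 1 + 2 + 4 + 1 + 2 + 3 + 2 + 0 + 2 + 3 + 1 + 3 + 2 + 1 + 0 + 1 + 3 + 2 + 1 + 1 = 51
distinct = 351 − 51 = 300

300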